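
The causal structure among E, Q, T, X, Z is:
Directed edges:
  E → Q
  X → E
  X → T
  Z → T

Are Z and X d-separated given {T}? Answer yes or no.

No — Z and X are d-connected given {T}.

Bayes-Ball from Z | {T} reaches {E,Q,X}.
X ∈ reach(Z|{T}) ⇒ Z ⊥̸ X | {T}.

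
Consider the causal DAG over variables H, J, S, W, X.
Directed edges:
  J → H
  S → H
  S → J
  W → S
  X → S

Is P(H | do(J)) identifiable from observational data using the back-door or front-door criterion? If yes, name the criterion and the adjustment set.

desc(J)\{J}={H}; candidates ⊆ {S,W,X}.
size 0: {}; under {} J still reaches {H,S,W,X} ∋ H.
{S}: J⊥H given {S} in G with J→· removed — back-door holds.
P(H|do(J)) = Σ_{S} P(H|J,S)·P(S).

P(H|do(J)): backdoor, adjust for {S}.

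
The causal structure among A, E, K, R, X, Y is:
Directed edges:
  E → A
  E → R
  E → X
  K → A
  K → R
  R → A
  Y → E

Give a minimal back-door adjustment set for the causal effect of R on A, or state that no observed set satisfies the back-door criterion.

desc(R)\{R}={A}; candidates ⊆ {E,K,X,Y}.
size 0: {}; under {} R still reaches {A,E,K,X,Y} ∋ A.
size 1: {E}, {K}, {X} …(+1); under {E} R still reaches {A,K} ∋ A.
{E,K}: R⊥A given {E,K} in G with R→· removed — back-door holds.

R→A: minimal back-door set {E, K}.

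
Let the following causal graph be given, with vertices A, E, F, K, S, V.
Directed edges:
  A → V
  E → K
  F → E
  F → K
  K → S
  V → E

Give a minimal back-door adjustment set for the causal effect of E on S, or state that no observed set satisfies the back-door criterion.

desc(E)\{E}={K,S}; candidates ⊆ {A,F,V}.
size 0: {}; under {} E still reaches {A,F,K,S,V} ∋ S.
{F}: E⊥S given {F} in G with E→· removed — back-door holds.

E→S: minimal back-door set {F}.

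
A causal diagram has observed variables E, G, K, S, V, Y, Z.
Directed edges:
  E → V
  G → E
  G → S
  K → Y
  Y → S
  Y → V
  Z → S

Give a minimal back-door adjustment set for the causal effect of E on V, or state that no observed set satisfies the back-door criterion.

desc(E)\{E}={V}; candidates ⊆ {G,K,S,Y,Z}.
∅: E⊥V given ∅ in G with E→· removed — back-door holds.

E→V: minimal back-door set ∅.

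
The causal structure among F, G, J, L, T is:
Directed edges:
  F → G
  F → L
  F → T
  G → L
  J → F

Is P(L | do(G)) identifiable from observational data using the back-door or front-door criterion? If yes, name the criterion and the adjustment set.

P(L|do(G)): backdoor, adjust for {F}.

desc(G)\{G}={L}; candidates ⊆ {F,J,T}.
size 0: {}; under {} G still reaches {F,J,L,T} ∋ L.
{F}: G⊥L given {F} in G with G→· removed — back-door holds.
P(L|do(G)) = Σ_{F} P(L|G,F)·P(F).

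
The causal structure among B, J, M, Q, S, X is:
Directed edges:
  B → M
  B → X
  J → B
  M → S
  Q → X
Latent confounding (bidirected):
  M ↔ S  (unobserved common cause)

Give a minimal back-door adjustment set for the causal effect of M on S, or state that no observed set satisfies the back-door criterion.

desc(M)\{M}={S}; candidates ⊆ {B,J,Q,X}.
M↔S: latent back-door arc(s) into M.
size 0: {}; under {} M still reaches {B,J,S,X} ∋ S.
size 1: {B}, {J}, {Q} …(+1); under {B} M still reaches {S} ∋ S.
size 2: {B,J}, {B,Q}, {B,X} …(+3); under {B,J} M still reaches {S} ∋ S.
M↔S cannot be blocked by any observed set — no back-door set.

M→S: no observed back-door set.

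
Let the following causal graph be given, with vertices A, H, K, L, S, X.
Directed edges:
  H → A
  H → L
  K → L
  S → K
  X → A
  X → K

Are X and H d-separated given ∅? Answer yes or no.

Yes — X ⊥ H | ∅.

Bayes-Ball from X | ∅ reaches {A,K,L}.
H ∉ reach(X|∅) ⇒ X ⊥ H | ∅.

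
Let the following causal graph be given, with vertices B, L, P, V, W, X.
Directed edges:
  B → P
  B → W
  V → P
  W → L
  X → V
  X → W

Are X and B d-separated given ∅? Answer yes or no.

Bayes-Ball from X | ∅ reaches {L,P,V,W}.
B ∉ reach(X|∅) ⇒ X ⊥ B | ∅.

Yes — X ⊥ B | ∅.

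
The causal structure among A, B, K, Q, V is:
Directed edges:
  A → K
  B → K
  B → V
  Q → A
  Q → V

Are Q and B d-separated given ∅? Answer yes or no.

Yes — Q ⊥ B | ∅.

Bayes-Ball from Q | ∅ reaches {A,K,V}.
B ∉ reach(Q|∅) ⇒ Q ⊥ B | ∅.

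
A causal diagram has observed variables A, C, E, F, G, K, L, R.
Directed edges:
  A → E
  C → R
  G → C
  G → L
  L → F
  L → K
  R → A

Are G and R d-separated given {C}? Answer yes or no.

Bayes-Ball from G | {C} reaches {F,K,L}.
R ∉ reach(G|{C}) ⇒ G ⊥ R | {C}.

Yes — G ⊥ R | {C}.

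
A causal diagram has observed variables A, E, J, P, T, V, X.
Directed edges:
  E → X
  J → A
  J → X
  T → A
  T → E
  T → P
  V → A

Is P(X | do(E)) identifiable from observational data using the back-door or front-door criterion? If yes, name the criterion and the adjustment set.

P(X|do(E)): backdoor, adjust for ∅.

desc(E)\{E}={X}; candidates ⊆ {A,J,P,T,V}.
∅: E⊥X given ∅ in G with E→· removed — back-door holds.
P(X|do(E)) = P(X|E) — no adjustment needed.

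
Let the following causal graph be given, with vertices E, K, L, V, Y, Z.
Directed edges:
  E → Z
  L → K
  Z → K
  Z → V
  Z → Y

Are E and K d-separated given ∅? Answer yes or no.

Bayes-Ball from E | ∅ reaches {K,V,Y,Z}.
K ∈ reach(E|∅) ⇒ E ⊥̸ K | ∅.

No — E and K are d-connected given ∅.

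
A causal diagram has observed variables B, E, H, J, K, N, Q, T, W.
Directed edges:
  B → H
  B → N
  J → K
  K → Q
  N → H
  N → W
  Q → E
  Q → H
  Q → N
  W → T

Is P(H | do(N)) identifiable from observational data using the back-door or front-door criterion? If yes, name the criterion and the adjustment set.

desc(N)\{N}={H,T,W}; candidates ⊆ {B,E,J,K,Q}.
size 0: {}; under {} N still reaches {B,E,H,J,K,Q} ∋ H.
size 1: {B}, {E}, {J} …(+2); under {B} N still reaches {E,H,J,K,Q} ∋ H.
{B,Q}: N⊥H given {B,Q} in G with N→· removed — back-door holds.
P(H|do(N)) = Σ_{B,Q} P(H|N,B,Q)·P(B,Q).

P(H|do(N)): backdoor, adjust for {B, Q}.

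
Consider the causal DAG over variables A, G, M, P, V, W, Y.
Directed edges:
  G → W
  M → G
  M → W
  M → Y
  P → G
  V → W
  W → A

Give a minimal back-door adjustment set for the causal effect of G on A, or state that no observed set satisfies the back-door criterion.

desc(G)\{G}={A,W}; candidates ⊆ {M,P,V,Y}.
size 0: {}; under {} G still reaches {A,M,P,W,Y} ∋ A.
{M}: G⊥A given {M} in G with G→· removed — back-door holds.

G→A: minimal back-door set {M}.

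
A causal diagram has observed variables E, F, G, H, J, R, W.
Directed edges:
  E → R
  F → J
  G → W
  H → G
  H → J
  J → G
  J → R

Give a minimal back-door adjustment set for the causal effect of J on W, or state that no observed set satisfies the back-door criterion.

desc(J)\{J}={G,R,W}; candidates ⊆ {E,F,H}.
size 0: {}; under {} J still reaches {F,G,H,W} ∋ W.
{H}: J⊥W given {H} in G with J→· removed — back-door holds.

J→W: minimal back-door set {H}.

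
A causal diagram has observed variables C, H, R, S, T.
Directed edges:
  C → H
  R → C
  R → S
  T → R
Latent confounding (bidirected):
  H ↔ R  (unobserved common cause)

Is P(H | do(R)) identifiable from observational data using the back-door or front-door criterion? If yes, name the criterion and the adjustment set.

desc(R)\{R}={C,H,S}; candidates ⊆ {T}.
R↔H: latent back-door arc(s) into R.
size 0: {}; under {} R still reaches {H,T} ∋ H.
size 1: {T}; under {T} R still reaches {H} ∋ H.
R↔H cannot be blocked by any observed set — no back-door set.
{C}: (i) intercepts every directed R→H path; (ii) no back-door R→{C}; (iii) {R} blocks every back-door {C}→H. Front-door holds.
P(H|do(R)) = Σ_{C} P(C|R) Σ_{R'} P(H|C,R')P(R').

P(H|do(R)): frontdoor, adjust for {C}.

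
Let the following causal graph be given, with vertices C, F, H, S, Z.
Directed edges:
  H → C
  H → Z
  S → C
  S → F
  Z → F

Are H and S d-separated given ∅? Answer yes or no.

Yes — H ⊥ S | ∅.

Bayes-Ball from H | ∅ reaches {C,F,Z}.
S ∉ reach(H|∅) ⇒ H ⊥ S | ∅.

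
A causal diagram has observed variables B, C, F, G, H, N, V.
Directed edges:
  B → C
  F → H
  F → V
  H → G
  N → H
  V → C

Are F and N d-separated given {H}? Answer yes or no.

Bayes-Ball from F | {H} reaches {C,N,V}.
N ∈ reach(F|{H}) ⇒ F ⊥̸ N | {H}.

No — F and N are d-connected given {H}.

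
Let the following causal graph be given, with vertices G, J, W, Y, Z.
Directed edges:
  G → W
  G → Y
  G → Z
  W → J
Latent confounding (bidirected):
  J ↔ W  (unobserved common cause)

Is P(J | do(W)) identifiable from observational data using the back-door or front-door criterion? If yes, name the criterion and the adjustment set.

P(J|do(W)): not identifiable (no BD/FD set).

desc(W)\{W}={J}; candidates ⊆ {G,Y,Z}.
W↔J: latent back-door arc(s) into W.
size 0: {}; under {} W still reaches {G,J,Y,Z} ∋ J.
size 1: {G}, {Y}, {Z}; under {G} W still reaches {J} ∋ J.
size 2: {G,Y}, {G,Z}, {Y,Z}; under {G,Y} W still reaches {J} ∋ J.
W↔J cannot be blocked by any observed set — no back-door set.
No mediator lies on a directed W→…→J path.
Neither criterion identifies P(J|do(W)) in this graph.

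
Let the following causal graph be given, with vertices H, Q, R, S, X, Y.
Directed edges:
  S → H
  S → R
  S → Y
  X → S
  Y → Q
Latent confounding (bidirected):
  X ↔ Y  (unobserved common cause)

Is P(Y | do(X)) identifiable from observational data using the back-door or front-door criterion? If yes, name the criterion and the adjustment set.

desc(X)\{X}={H,Q,R,S,Y}; candidates ⊆ {—}.
X↔Y: latent back-door arc(s) into X.
size 0: {}; under {} X still reaches {Q,Y} ∋ Y.
X↔Y cannot be blocked by any observed set — no back-door set.
{S}: (i) intercepts every directed X→Y path; (ii) no back-door X→{S}; (iii) {X} blocks every back-door {S}→Y. Front-door holds.
P(Y|do(X)) = Σ_{S} P(S|X) Σ_{X'} P(Y|S,X')P(X').

P(Y|do(X)): frontdoor, adjust for {S}.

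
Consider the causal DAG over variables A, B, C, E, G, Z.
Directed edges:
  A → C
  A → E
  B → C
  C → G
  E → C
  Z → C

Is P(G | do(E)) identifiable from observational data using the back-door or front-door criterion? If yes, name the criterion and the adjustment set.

P(G|do(E)): backdoor, adjust for {A}.

desc(E)\{E}={C,G}; candidates ⊆ {A,B,Z}.
size 0: {}; under {} E still reaches {A,C,G} ∋ G.
{A}: E⊥G given {A} in G with E→· removed — back-door holds.
P(G|do(E)) = Σ_{A} P(G|E,A)·P(A).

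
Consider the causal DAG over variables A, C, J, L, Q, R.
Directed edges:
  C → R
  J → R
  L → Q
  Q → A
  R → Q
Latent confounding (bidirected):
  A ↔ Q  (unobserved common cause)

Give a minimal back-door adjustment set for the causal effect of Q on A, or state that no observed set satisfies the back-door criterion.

Q→A: no observed back-door set.

desc(Q)\{Q}={A}; candidates ⊆ {C,J,L,R}.
Q↔A: latent back-door arc(s) into Q.
size 0: {}; under {} Q still reaches {A,C,J,L,R} ∋ A.
size 1: {C}, {J}, {L} …(+1); under {C} Q still reaches {A,J,L,R} ∋ A.
size 2: {C,J}, {C,L}, {C,R} …(+3); under {C,J} Q still reaches {A,L,R} ∋ A.
Q↔A cannot be blocked by any observed set — no back-door set.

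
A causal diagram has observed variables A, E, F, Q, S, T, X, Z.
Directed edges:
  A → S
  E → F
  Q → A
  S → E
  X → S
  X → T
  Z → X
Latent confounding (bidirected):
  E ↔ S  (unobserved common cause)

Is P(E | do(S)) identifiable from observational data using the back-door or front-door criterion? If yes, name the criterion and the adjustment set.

P(E|do(S)): not identifiable (no BD/FD set).

desc(S)\{S}={E,F}; candidates ⊆ {A,Q,T,X,Z}.
S↔E: latent back-door arc(s) into S.
size 0: {}; under {} S still reaches {A,E,F,Q,T,X,Z} ∋ E.
size 1: {A}, {Q}, {T} …(+2); under {A} S still reaches {E,F,T,X,Z} ∋ E.
size 2: {A,Q}, {A,T}, {A,X} …(+7); under {A,Q} S still reaches {E,F,T,X,Z} ∋ E.
S↔E cannot be blocked by any observed set — no back-door set.
No mediator lies on a directed S→…→E path.
Neither criterion identifies P(E|do(S)) in this graph.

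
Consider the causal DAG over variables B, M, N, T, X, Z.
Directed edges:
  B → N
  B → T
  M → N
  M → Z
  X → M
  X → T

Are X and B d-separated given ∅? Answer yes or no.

Yes — X ⊥ B | ∅.

Bayes-Ball from X | ∅ reaches {M,N,T,Z}.
B ∉ reach(X|∅) ⇒ X ⊥ B | ∅.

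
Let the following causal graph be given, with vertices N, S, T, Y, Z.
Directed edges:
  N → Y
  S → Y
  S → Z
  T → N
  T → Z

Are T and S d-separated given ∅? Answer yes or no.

Bayes-Ball from T | ∅ reaches {N,Y,Z}.
S ∉ reach(T|∅) ⇒ T ⊥ S | ∅.

Yes — T ⊥ S | ∅.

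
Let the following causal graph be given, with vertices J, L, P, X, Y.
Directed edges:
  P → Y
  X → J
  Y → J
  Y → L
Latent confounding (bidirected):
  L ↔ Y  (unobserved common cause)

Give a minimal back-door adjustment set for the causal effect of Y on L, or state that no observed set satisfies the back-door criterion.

desc(Y)\{Y}={J,L}; candidates ⊆ {P,X}.
Y↔L: latent back-door arc(s) into Y.
size 0: {}; under {} Y still reaches {L,P} ∋ L.
size 1: {P}, {X}; under {P} Y still reaches {L} ∋ L.
size 2: {P,X}; under {P,X} Y still reaches {L} ∋ L.
Y↔L cannot be blocked by any observed set — no back-door set.

Y→L: no observed back-door set.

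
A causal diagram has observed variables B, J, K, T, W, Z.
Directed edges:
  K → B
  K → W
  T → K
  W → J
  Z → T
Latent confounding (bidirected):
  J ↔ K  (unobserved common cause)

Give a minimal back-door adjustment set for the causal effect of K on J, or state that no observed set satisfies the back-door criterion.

K→J: no observed back-door set.

desc(K)\{K}={B,J,W}; candidates ⊆ {T,Z}.
K↔J: latent back-door arc(s) into K.
size 0: {}; under {} K still reaches {J,T,Z} ∋ J.
size 1: {T}, {Z}; under {T} K still reaches {J} ∋ J.
size 2: {T,Z}; under {T,Z} K still reaches {J} ∋ J.
K↔J cannot be blocked by any observed set — no back-door set.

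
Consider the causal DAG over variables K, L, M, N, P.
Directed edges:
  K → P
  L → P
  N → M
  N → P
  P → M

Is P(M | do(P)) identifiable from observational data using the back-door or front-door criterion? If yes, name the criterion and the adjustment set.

desc(P)\{P}={M}; candidates ⊆ {K,L,N}.
size 0: {}; under {} P still reaches {K,L,M,N} ∋ M.
{N}: P⊥M given {N} in G with P→· removed — back-door holds.
P(M|do(P)) = Σ_{N} P(M|P,N)·P(N).

P(M|do(P)): backdoor, adjust for {N}.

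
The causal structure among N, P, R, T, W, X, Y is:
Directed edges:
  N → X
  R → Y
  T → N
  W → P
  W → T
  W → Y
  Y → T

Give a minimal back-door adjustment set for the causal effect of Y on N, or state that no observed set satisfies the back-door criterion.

Y→N: minimal back-door set {W}.

desc(Y)\{Y}={N,T,X}; candidates ⊆ {P,R,W}.
size 0: {}; under {} Y still reaches {N,P,R,T,W,X} ∋ N.
{W}: Y⊥N given {W} in G with Y→· removed — back-door holds.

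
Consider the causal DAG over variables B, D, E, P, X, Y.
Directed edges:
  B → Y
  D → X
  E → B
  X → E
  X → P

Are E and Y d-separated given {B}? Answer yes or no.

Yes — E ⊥ Y | {B}.

Bayes-Ball from E | {B} reaches {D,P,X}.
Y ∉ reach(E|{B}) ⇒ E ⊥ Y | {B}.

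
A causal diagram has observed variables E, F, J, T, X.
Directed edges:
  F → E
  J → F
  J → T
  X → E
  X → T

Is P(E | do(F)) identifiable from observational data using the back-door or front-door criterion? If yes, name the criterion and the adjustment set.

P(E|do(F)): backdoor, adjust for ∅.

desc(F)\{F}={E}; candidates ⊆ {J,T,X}.
∅: F⊥E given ∅ in G with F→· removed — back-door holds.
P(E|do(F)) = P(E|F) — no adjustment needed.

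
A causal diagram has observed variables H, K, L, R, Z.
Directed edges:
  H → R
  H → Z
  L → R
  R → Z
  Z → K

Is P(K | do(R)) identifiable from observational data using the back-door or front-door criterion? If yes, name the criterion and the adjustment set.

desc(R)\{R}={K,Z}; candidates ⊆ {H,L}.
size 0: {}; under {} R still reaches {H,K,L,Z} ∋ K.
{H}: R⊥K given {H} in G with R→· removed — back-door holds.
P(K|do(R)) = Σ_{H} P(K|R,H)·P(H).

P(K|do(R)): backdoor, adjust for {H}.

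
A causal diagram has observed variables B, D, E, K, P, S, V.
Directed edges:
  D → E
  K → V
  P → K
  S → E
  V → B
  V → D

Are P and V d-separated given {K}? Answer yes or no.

Yes — P ⊥ V | {K}.

Bayes-Ball from P | {K} reaches ∅.
V ∉ reach(P|{K}) ⇒ P ⊥ V | {K}.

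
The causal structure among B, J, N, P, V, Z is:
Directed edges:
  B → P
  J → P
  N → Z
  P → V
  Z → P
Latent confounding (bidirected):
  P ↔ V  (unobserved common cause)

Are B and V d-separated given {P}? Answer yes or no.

Bayes-Ball from B | {P} reaches {J,N,V,Z}.
V ∈ reach(B|{P}) ⇒ B ⊥̸ V | {P}.

No — B and V are d-connected given {P}.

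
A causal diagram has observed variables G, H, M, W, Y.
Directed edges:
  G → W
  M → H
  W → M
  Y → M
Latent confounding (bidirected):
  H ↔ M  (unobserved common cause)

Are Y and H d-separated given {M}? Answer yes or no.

No — Y and H are d-connected given {M}.

Bayes-Ball from Y | {M} reaches {G,H,W}.
H ∈ reach(Y|{M}) ⇒ Y ⊥̸ H | {M}.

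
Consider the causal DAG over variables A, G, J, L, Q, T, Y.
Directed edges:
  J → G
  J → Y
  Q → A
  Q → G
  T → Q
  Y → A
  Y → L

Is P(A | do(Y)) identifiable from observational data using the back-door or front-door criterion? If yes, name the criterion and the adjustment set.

P(A|do(Y)): backdoor, adjust for ∅.

desc(Y)\{Y}={A,L}; candidates ⊆ {G,J,Q,T}.
∅: Y⊥A given ∅ in G with Y→· removed — back-door holds.
P(A|do(Y)) = P(A|Y) — no adjustment needed.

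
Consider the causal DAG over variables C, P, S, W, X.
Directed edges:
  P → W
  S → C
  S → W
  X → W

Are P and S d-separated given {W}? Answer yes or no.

No — P and S are d-connected given {W}.

Bayes-Ball from P | {W} reaches {C,S,X}.
S ∈ reach(P|{W}) ⇒ P ⊥̸ S | {W}.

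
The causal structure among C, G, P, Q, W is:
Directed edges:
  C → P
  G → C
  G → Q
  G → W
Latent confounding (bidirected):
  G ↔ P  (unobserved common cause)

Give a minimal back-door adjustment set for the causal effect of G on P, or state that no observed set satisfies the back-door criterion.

desc(G)\{G}={C,P,Q,W}; candidates ⊆ {—}.
G↔P: latent back-door arc(s) into G.
size 0: {}; under {} G still reaches {P} ∋ P.
G↔P cannot be blocked by any observed set — no back-door set.

G→P: no observed back-door set.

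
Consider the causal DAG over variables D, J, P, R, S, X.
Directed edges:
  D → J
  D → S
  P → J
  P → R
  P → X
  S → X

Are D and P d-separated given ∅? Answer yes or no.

Yes — D ⊥ P | ∅.

Bayes-Ball from D | ∅ reaches {J,S,X}.
P ∉ reach(D|∅) ⇒ D ⊥ P | ∅.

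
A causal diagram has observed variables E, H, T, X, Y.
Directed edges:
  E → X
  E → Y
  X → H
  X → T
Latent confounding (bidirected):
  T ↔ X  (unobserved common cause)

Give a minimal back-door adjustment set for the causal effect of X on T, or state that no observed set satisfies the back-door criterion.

X→T: no observed back-door set.

desc(X)\{X}={H,T}; candidates ⊆ {E,Y}.
X↔T: latent back-door arc(s) into X.
size 0: {}; under {} X still reaches {E,T,Y} ∋ T.
size 1: {E}, {Y}; under {E} X still reaches {T} ∋ T.
size 2: {E,Y}; under {E,Y} X still reaches {T} ∋ T.
X↔T cannot be blocked by any observed set — no back-door set.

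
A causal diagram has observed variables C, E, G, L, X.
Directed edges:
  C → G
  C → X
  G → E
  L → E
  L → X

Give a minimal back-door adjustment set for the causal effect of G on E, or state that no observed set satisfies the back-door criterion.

desc(G)\{G}={E}; candidates ⊆ {C,L,X}.
∅: G⊥E given ∅ in G with G→· removed — back-door holds.

G→E: minimal back-door set ∅.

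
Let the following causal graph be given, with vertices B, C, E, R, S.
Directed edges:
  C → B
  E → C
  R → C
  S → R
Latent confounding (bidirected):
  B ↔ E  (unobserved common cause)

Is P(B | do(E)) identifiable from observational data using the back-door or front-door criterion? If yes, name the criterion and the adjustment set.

P(B|do(E)): frontdoor, adjust for {C}.

desc(E)\{E}={B,C}; candidates ⊆ {R,S}.
E↔B: latent back-door arc(s) into E.
size 0: {}; under {} E still reaches {B} ∋ B.
size 1: {R}, {S}; under {R} E still reaches {B} ∋ B.
size 2: {R,S}; under {R,S} E still reaches {B} ∋ B.
E↔B cannot be blocked by any observed set — no back-door set.
{C}: (i) intercepts every directed E→B path; (ii) no back-door E→{C}; (iii) {E} blocks every back-door {C}→B. Front-door holds.
P(B|do(E)) = Σ_{C} P(C|E) Σ_{E'} P(B|C,E')P(E').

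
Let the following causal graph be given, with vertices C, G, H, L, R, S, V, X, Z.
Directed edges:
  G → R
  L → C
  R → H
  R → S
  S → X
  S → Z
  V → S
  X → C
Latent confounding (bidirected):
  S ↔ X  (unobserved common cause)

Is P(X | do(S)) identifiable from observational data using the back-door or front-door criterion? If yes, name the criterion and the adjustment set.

P(X|do(S)): not identifiable (no BD/FD set).

desc(S)\{S}={C,X,Z}; candidates ⊆ {G,H,L,R,V}.
S↔X: latent back-door arc(s) into S.
size 0: {}; under {} S still reaches {C,G,H,R,V,X} ∋ X.
size 1: {G}, {H}, {L} …(+2); under {G} S still reaches {C,H,R,V,X} ∋ X.
size 2: {G,H}, {G,L}, {G,R} …(+7); under {G,H} S still reaches {C,R,V,X} ∋ X.
S↔X cannot be blocked by any observed set — no back-door set.
No mediator lies on a directed S→…→X path.
Neither criterion identifies P(X|do(S)) in this graph.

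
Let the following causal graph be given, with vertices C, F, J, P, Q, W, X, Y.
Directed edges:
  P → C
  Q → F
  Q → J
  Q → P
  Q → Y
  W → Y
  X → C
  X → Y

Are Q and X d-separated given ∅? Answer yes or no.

Bayes-Ball from Q | ∅ reaches {C,F,J,P,Y}.
X ∉ reach(Q|∅) ⇒ Q ⊥ X | ∅.

Yes — Q ⊥ X | ∅.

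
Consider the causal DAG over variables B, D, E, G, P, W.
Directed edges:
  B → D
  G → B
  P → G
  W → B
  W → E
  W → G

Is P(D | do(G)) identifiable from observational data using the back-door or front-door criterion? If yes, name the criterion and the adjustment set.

P(D|do(G)): backdoor, adjust for {W}.

desc(G)\{G}={B,D}; candidates ⊆ {E,P,W}.
size 0: {}; under {} G still reaches {B,D,E,P,W} ∋ D.
{W}: G⊥D given {W} in G with G→· removed — back-door holds.
P(D|do(G)) = Σ_{W} P(D|G,W)·P(W).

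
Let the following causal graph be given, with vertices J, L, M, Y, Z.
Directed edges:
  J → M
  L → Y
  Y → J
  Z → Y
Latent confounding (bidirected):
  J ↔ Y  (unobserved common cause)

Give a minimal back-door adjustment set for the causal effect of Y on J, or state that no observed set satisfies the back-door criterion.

Y→J: no observed back-door set.

desc(Y)\{Y}={J,M}; candidates ⊆ {L,Z}.
Y↔J: latent back-door arc(s) into Y.
size 0: {}; under {} Y still reaches {J,L,M,Z} ∋ J.
size 1: {L}, {Z}; under {L} Y still reaches {J,M,Z} ∋ J.
size 2: {L,Z}; under {L,Z} Y still reaches {J,M} ∋ J.
Y↔J cannot be blocked by any observed set — no back-door set.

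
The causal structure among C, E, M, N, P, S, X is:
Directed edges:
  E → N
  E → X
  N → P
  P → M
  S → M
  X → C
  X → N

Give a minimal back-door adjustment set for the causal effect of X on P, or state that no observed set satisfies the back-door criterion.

X→P: minimal back-door set {E}.

desc(X)\{X}={C,M,N,P}; candidates ⊆ {E,S}.
size 0: {}; under {} X still reaches {E,M,N,P} ∋ P.
{E}: X⊥P given {E} in G with X→· removed — back-door holds.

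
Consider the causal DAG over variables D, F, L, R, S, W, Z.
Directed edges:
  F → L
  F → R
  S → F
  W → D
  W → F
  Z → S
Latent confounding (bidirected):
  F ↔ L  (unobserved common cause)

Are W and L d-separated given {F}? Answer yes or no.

Bayes-Ball from W | {F} reaches {D,L,S,Z}.
L ∈ reach(W|{F}) ⇒ W ⊥̸ L | {F}.

No — W and L are d-connected given {F}.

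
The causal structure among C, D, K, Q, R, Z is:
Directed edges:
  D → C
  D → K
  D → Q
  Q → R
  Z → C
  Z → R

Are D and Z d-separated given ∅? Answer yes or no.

Bayes-Ball from D | ∅ reaches {C,K,Q,R}.
Z ∉ reach(D|∅) ⇒ D ⊥ Z | ∅.

Yes — D ⊥ Z | ∅.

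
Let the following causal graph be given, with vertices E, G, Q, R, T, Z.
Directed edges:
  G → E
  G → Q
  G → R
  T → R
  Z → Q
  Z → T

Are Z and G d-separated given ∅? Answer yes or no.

Bayes-Ball from Z | ∅ reaches {Q,R,T}.
G ∉ reach(Z|∅) ⇒ Z ⊥ G | ∅.

Yes — Z ⊥ G | ∅.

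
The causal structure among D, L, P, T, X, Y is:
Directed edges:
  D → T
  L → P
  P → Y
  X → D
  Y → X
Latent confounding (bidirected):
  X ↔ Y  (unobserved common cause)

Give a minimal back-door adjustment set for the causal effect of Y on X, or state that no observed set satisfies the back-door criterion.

desc(Y)\{Y}={D,T,X}; candidates ⊆ {L,P}.
Y↔X: latent back-door arc(s) into Y.
size 0: {}; under {} Y still reaches {D,L,P,T,X} ∋ X.
size 1: {L}, {P}; under {L} Y still reaches {D,P,T,X} ∋ X.
size 2: {L,P}; under {L,P} Y still reaches {D,T,X} ∋ X.
Y↔X cannot be blocked by any observed set — no back-door set.

Y→X: no observed back-door set.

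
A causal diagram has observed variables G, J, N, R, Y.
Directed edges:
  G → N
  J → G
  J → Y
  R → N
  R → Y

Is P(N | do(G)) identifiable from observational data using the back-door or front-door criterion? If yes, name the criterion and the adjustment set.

P(N|do(G)): backdoor, adjust for ∅.

desc(G)\{G}={N}; candidates ⊆ {J,R,Y}.
∅: G⊥N given ∅ in G with G→· removed — back-door holds.
P(N|do(G)) = P(N|G) — no adjustment needed.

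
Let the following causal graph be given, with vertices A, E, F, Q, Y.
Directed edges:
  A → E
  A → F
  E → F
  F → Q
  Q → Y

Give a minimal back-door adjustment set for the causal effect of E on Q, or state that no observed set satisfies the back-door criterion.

desc(E)\{E}={F,Q,Y}; candidates ⊆ {A}.
size 0: {}; under {} E still reaches {A,F,Q,Y} ∋ Q.
{A}: E⊥Q given {A} in G with E→· removed — back-door holds.

E→Q: minimal back-door set {A}.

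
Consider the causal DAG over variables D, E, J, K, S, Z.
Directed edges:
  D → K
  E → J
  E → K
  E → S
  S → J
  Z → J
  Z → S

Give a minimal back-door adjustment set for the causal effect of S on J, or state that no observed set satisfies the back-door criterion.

desc(S)\{S}={J}; candidates ⊆ {D,E,K,Z}.
size 0: {}; under {} S still reaches {E,J,K,Z} ∋ J.
size 1: {D}, {E}, {K} …(+1); under {D} S still reaches {E,J,K,Z} ∋ J.
{E,Z}: S⊥J given {E,Z} in G with S→· removed — back-door holds.

S→J: minimal back-door set {E, Z}.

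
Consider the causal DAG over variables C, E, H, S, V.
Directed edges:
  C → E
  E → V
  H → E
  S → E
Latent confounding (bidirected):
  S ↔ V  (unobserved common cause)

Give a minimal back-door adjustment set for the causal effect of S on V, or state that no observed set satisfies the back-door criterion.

desc(S)\{S}={E,V}; candidates ⊆ {C,H}.
S↔V: latent back-door arc(s) into S.
size 0: {}; under {} S still reaches {V} ∋ V.
size 1: {C}, {H}; under {C} S still reaches {V} ∋ V.
size 2: {C,H}; under {C,H} S still reaches {V} ∋ V.
S↔V cannot be blocked by any observed set — no back-door set.

S→V: no observed back-door set.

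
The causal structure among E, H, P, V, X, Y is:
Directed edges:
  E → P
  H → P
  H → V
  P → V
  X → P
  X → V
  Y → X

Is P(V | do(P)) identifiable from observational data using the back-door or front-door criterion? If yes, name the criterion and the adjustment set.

desc(P)\{P}={V}; candidates ⊆ {E,H,X,Y}.
size 0: {}; under {} P still reaches {E,H,V,X,Y} ∋ V.
size 1: {E}, {H}, {X} …(+1); under {E} P still reaches {H,V,X,Y} ∋ V.
{H,X}: P⊥V given {H,X} in G with P→· removed — back-door holds.
P(V|do(P)) = Σ_{H,X} P(V|P,H,X)·P(H,X).

P(V|do(P)): backdoor, adjust for {H, X}.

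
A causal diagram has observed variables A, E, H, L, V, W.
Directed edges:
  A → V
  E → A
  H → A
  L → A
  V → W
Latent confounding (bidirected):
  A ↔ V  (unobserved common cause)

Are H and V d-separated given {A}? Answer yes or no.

No — H and V are d-connected given {A}.

Bayes-Ball from H | {A} reaches {E,L,V,W}.
V ∈ reach(H|{A}) ⇒ H ⊥̸ V | {A}.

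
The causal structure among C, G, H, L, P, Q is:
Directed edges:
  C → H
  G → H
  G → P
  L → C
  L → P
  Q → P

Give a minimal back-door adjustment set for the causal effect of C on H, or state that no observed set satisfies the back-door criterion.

desc(C)\{C}={H}; candidates ⊆ {G,L,P,Q}.
∅: C⊥H given ∅ in G with C→· removed — back-door holds.

C→H: minimal back-door set ∅.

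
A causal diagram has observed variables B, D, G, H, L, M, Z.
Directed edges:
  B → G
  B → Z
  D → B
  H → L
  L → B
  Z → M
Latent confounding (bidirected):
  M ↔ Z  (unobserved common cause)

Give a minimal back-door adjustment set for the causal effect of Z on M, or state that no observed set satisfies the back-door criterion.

Z→M: no observed back-door set.

desc(Z)\{Z}={M}; candidates ⊆ {B,D,G,H,L}.
Z↔M: latent back-door arc(s) into Z.
size 0: {}; under {} Z still reaches {B,D,G,H,L,M} ∋ M.
size 1: {B}, {D}, {G} …(+2); under {B} Z still reaches {M} ∋ M.
size 2: {B,D}, {B,G}, {B,H} …(+7); under {B,D} Z still reaches {M} ∋ M.
Z↔M cannot be blocked by any observed set — no back-door set.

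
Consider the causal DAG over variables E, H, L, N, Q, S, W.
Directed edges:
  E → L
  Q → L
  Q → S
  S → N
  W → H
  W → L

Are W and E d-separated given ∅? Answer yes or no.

Bayes-Ball from W | ∅ reaches {H,L}.
E ∉ reach(W|∅) ⇒ W ⊥ E | ∅.

Yes — W ⊥ E | ∅.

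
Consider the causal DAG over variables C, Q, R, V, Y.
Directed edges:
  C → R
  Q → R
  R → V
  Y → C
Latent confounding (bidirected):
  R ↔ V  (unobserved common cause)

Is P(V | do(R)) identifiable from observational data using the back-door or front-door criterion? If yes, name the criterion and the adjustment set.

P(V|do(R)): not identifiable (no BD/FD set).

desc(R)\{R}={V}; candidates ⊆ {C,Q,Y}.
R↔V: latent back-door arc(s) into R.
size 0: {}; under {} R still reaches {C,Q,V,Y} ∋ V.
size 1: {C}, {Q}, {Y}; under {C} R still reaches {Q,V} ∋ V.
size 2: {C,Q}, {C,Y}, {Q,Y}; under {C,Q} R still reaches {V} ∋ V.
R↔V cannot be blocked by any observed set — no back-door set.
No mediator lies on a directed R→…→V path.
Neither criterion identifies P(V|do(R)) in this graph.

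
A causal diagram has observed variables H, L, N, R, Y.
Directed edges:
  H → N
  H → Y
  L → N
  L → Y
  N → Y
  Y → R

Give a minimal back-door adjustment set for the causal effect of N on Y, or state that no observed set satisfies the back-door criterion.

N→Y: minimal back-door set {H, L}.

desc(N)\{N}={R,Y}; candidates ⊆ {H,L}.
size 0: {}; under {} N still reaches {H,L,R,Y} ∋ Y.
size 1: {H}, {L}; under {H} N still reaches {L,R,Y} ∋ Y.
{H,L}: N⊥Y given {H,L} in G with N→· removed — back-door holds.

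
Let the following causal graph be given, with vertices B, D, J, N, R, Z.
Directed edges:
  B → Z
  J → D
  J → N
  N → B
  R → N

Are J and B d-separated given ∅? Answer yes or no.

Bayes-Ball from J | ∅ reaches {B,D,N,Z}.
B ∈ reach(J|∅) ⇒ J ⊥̸ B | ∅.

No — J and B are d-connected given ∅.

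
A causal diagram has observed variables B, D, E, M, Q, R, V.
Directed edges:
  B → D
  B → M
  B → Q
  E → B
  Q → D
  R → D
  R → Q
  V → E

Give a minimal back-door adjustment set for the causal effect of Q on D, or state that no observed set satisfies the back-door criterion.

Q→D: minimal back-door set {B, R}.

desc(Q)\{Q}={D}; candidates ⊆ {B,E,M,R,V}.
size 0: {}; under {} Q still reaches {B,D,E,M,R,V} ∋ D.
size 1: {B}, {E}, {M} …(+2); under {B} Q still reaches {D,R} ∋ D.
{B,R}: Q⊥D given {B,R} in G with Q→· removed — back-door holds.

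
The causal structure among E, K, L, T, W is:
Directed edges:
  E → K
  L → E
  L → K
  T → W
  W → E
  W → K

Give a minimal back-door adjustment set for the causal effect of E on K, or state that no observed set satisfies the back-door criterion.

desc(E)\{E}={K}; candidates ⊆ {L,T,W}.
size 0: {}; under {} E still reaches {K,L,T,W} ∋ K.
size 1: {L}, {T}, {W}; under {L} E still reaches {K,T,W} ∋ K.
{L,W}: E⊥K given {L,W} in G with E→· removed — back-door holds.

E→K: minimal back-door set {L, W}.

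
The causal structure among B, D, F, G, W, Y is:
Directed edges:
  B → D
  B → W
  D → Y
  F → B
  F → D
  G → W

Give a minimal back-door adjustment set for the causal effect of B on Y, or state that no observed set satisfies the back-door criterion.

B→Y: minimal back-door set {F}.

desc(B)\{B}={D,W,Y}; candidates ⊆ {F,G}.
size 0: {}; under {} B still reaches {D,F,Y} ∋ Y.
{F}: B⊥Y given {F} in G with B→· removed — back-door holds.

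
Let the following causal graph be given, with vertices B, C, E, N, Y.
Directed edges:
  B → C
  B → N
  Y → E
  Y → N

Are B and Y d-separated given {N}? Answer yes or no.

No — B and Y are d-connected given {N}.

Bayes-Ball from B | {N} reaches {C,E,Y}.
Y ∈ reach(B|{N}) ⇒ B ⊥̸ Y | {N}.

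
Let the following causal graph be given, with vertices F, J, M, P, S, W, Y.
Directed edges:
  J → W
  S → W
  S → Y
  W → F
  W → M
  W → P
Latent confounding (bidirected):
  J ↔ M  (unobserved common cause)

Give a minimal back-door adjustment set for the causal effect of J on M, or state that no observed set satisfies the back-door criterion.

J→M: no observed back-door set.

desc(J)\{J}={F,M,P,W}; candidates ⊆ {S,Y}.
J↔M: latent back-door arc(s) into J.
size 0: {}; under {} J still reaches {M} ∋ M.
size 1: {S}, {Y}; under {S} J still reaches {M} ∋ M.
size 2: {S,Y}; under {S,Y} J still reaches {M} ∋ M.
J↔M cannot be blocked by any observed set — no back-door set.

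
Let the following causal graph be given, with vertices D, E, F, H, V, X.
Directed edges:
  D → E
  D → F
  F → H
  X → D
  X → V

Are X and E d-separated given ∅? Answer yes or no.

No — X and E are d-connected given ∅.

Bayes-Ball from X | ∅ reaches {D,E,F,H,V}.
E ∈ reach(X|∅) ⇒ X ⊥̸ E | ∅.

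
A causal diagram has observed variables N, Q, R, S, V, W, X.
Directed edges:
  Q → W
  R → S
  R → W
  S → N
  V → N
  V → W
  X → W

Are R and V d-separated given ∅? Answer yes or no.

Bayes-Ball from R | ∅ reaches {N,S,W}.
V ∉ reach(R|∅) ⇒ R ⊥ V | ∅.

Yes — R ⊥ V | ∅.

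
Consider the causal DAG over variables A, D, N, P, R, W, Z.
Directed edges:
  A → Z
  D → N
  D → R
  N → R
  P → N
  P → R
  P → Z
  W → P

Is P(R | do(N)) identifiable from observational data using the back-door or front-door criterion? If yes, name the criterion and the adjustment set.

desc(N)\{N}={R}; candidates ⊆ {A,D,P,W,Z}.
size 0: {}; under {} N still reaches {D,P,R,W,Z} ∋ R.
size 1: {A}, {D}, {P} …(+2); under {A} N still reaches {D,P,R,W,Z} ∋ R.
{D,P}: N⊥R given {D,P} in G with N→· removed — back-door holds.
P(R|do(N)) = Σ_{D,P} P(R|N,D,P)·P(D,P).

P(R|do(N)): backdoor, adjust for {D, P}.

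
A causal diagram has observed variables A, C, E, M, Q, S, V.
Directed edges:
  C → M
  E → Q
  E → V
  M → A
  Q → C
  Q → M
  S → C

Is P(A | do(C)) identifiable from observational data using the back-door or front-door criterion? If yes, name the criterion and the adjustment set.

desc(C)\{C}={A,M}; candidates ⊆ {E,Q,S,V}.
size 0: {}; under {} C still reaches {A,E,M,Q,S,V} ∋ A.
{Q}: C⊥A given {Q} in G with C→· removed — back-door holds.
P(A|do(C)) = Σ_{Q} P(A|C,Q)·P(Q).

P(A|do(C)): backdoor, adjust for {Q}.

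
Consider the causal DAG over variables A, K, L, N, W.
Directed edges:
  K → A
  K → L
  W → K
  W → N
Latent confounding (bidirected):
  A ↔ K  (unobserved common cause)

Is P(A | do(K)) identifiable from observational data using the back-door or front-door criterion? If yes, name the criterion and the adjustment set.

P(A|do(K)): not identifiable (no BD/FD set).

desc(K)\{K}={A,L}; candidates ⊆ {N,W}.
K↔A: latent back-door arc(s) into K.
size 0: {}; under {} K still reaches {A,N,W} ∋ A.
size 1: {N}, {W}; under {N} K still reaches {A,W} ∋ A.
size 2: {N,W}; under {N,W} K still reaches {A} ∋ A.
K↔A cannot be blocked by any observed set — no back-door set.
No mediator lies on a directed K→…→A path.
Neither criterion identifies P(A|do(K)) in this graph.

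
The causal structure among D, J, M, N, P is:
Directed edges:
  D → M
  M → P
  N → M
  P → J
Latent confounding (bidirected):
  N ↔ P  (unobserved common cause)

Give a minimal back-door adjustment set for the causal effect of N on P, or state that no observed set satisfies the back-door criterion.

desc(N)\{N}={J,M,P}; candidates ⊆ {D}.
N↔P: latent back-door arc(s) into N.
size 0: {}; under {} N still reaches {J,P} ∋ P.
size 1: {D}; under {D} N still reaches {J,P} ∋ P.
N↔P cannot be blocked by any observed set — no back-door set.

N→P: no observed back-door set.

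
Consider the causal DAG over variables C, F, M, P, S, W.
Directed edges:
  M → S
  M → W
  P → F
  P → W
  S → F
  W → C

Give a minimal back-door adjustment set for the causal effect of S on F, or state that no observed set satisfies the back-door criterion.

desc(S)\{S}={F}; candidates ⊆ {C,M,P,W}.
∅: S⊥F given ∅ in G with S→· removed — back-door holds.

S→F: minimal back-door set ∅.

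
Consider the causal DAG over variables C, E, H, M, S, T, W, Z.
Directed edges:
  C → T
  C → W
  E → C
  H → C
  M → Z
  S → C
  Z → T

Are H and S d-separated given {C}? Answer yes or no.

Bayes-Ball from H | {C} reaches {E,S}.
S ∈ reach(H|{C}) ⇒ H ⊥̸ S | {C}.

No — H and S are d-connected given {C}.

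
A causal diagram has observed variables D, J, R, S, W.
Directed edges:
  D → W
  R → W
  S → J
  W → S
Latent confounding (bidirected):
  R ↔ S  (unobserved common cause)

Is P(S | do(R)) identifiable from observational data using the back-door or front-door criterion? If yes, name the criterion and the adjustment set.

desc(R)\{R}={J,S,W}; candidates ⊆ {D}.
R↔S: latent back-door arc(s) into R.
size 0: {}; under {} R still reaches {J,S} ∋ S.
size 1: {D}; under {D} R still reaches {J,S} ∋ S.
R↔S cannot be blocked by any observed set — no back-door set.
{W}: (i) intercepts every directed R→S path; (ii) no back-door R→{W}; (iii) {R} blocks every back-door {W}→S. Front-door holds.
P(S|do(R)) = Σ_{W} P(W|R) Σ_{R'} P(S|W,R')P(R').

P(S|do(R)): frontdoor, adjust for {W}.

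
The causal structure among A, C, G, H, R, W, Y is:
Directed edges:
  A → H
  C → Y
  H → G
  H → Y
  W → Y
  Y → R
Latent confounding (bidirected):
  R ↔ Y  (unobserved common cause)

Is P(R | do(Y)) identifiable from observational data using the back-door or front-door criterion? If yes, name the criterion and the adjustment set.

P(R|do(Y)): not identifiable (no BD/FD set).

desc(Y)\{Y}={R}; candidates ⊆ {A,C,G,H,W}.
Y↔R: latent back-door arc(s) into Y.
size 0: {}; under {} Y still reaches {A,C,G,H,R,W} ∋ R.
size 1: {A}, {C}, {G} …(+2); under {A} Y still reaches {C,G,H,R,W} ∋ R.
size 2: {A,C}, {A,G}, {A,H} …(+7); under {A,C} Y still reaches {G,H,R,W} ∋ R.
Y↔R cannot be blocked by any observed set — no back-door set.
No mediator lies on a directed Y→…→R path.
Neither criterion identifies P(R|do(Y)) in this graph.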